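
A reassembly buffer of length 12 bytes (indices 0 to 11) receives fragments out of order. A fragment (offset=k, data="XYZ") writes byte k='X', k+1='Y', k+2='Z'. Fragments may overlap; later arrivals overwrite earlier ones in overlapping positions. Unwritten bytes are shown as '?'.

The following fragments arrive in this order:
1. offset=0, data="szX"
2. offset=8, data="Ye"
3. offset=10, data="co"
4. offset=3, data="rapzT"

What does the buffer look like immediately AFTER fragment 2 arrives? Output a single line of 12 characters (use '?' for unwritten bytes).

Fragment 1: offset=0 data="szX" -> buffer=szX?????????
Fragment 2: offset=8 data="Ye" -> buffer=szX?????Ye??

Answer: szX?????Ye??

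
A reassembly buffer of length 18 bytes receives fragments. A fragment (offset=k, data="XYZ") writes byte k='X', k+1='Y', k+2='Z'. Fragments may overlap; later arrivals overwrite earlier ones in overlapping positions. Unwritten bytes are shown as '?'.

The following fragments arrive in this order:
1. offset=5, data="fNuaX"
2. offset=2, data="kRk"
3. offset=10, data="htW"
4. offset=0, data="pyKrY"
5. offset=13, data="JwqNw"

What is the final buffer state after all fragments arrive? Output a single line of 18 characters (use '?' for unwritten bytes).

Fragment 1: offset=5 data="fNuaX" -> buffer=?????fNuaX????????
Fragment 2: offset=2 data="kRk" -> buffer=??kRkfNuaX????????
Fragment 3: offset=10 data="htW" -> buffer=??kRkfNuaXhtW?????
Fragment 4: offset=0 data="pyKrY" -> buffer=pyKrYfNuaXhtW?????
Fragment 5: offset=13 data="JwqNw" -> buffer=pyKrYfNuaXhtWJwqNw

Answer: pyKrYfNuaXhtWJwqNw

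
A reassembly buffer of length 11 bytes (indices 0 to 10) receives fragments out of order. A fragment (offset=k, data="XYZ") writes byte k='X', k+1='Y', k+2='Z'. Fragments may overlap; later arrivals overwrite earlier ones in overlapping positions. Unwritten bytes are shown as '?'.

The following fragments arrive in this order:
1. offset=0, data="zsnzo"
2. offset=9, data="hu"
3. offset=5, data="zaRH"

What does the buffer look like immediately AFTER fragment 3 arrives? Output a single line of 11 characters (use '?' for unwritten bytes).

Answer: zsnzozaRHhu

Derivation:
Fragment 1: offset=0 data="zsnzo" -> buffer=zsnzo??????
Fragment 2: offset=9 data="hu" -> buffer=zsnzo????hu
Fragment 3: offset=5 data="zaRH" -> buffer=zsnzozaRHhu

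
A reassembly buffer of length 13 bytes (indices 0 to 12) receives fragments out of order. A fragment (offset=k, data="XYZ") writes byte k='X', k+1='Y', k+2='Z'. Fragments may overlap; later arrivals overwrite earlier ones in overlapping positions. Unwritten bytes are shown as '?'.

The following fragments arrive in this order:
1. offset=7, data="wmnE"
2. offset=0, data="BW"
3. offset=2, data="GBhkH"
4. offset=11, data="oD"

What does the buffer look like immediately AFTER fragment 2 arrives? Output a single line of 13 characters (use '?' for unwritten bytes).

Fragment 1: offset=7 data="wmnE" -> buffer=???????wmnE??
Fragment 2: offset=0 data="BW" -> buffer=BW?????wmnE??

Answer: BW?????wmnE??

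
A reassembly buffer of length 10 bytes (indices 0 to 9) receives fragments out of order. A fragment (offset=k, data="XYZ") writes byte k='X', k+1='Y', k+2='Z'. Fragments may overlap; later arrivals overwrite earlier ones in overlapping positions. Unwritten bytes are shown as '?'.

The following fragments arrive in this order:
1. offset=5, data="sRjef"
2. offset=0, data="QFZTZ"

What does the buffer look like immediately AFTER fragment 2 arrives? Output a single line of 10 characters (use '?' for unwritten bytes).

Answer: QFZTZsRjef

Derivation:
Fragment 1: offset=5 data="sRjef" -> buffer=?????sRjef
Fragment 2: offset=0 data="QFZTZ" -> buffer=QFZTZsRjef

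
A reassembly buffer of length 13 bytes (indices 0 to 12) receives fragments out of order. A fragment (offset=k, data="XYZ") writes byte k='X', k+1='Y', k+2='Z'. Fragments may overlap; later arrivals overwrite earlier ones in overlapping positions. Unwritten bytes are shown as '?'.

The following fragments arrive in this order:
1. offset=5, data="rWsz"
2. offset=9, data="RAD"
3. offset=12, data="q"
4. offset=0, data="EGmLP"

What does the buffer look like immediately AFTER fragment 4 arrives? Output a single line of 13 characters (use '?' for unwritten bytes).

Answer: EGmLPrWszRADq

Derivation:
Fragment 1: offset=5 data="rWsz" -> buffer=?????rWsz????
Fragment 2: offset=9 data="RAD" -> buffer=?????rWszRAD?
Fragment 3: offset=12 data="q" -> buffer=?????rWszRADq
Fragment 4: offset=0 data="EGmLP" -> buffer=EGmLPrWszRADq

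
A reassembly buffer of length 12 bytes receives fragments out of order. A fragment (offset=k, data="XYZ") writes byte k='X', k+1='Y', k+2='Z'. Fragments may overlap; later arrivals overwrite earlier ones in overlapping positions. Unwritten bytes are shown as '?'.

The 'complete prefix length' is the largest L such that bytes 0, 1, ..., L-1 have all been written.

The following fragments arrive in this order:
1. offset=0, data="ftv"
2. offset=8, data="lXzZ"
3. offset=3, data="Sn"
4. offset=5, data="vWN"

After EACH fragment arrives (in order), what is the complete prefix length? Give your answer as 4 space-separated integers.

Fragment 1: offset=0 data="ftv" -> buffer=ftv????????? -> prefix_len=3
Fragment 2: offset=8 data="lXzZ" -> buffer=ftv?????lXzZ -> prefix_len=3
Fragment 3: offset=3 data="Sn" -> buffer=ftvSn???lXzZ -> prefix_len=5
Fragment 4: offset=5 data="vWN" -> buffer=ftvSnvWNlXzZ -> prefix_len=12

Answer: 3 3 5 12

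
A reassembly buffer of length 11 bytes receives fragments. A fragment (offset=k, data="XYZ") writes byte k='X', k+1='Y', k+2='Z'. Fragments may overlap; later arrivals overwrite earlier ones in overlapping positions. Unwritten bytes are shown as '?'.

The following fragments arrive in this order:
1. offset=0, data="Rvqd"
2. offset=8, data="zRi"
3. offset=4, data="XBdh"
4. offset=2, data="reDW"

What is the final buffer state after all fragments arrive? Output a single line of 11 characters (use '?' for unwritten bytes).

Fragment 1: offset=0 data="Rvqd" -> buffer=Rvqd???????
Fragment 2: offset=8 data="zRi" -> buffer=Rvqd????zRi
Fragment 3: offset=4 data="XBdh" -> buffer=RvqdXBdhzRi
Fragment 4: offset=2 data="reDW" -> buffer=RvreDWdhzRi

Answer: RvreDWdhzRi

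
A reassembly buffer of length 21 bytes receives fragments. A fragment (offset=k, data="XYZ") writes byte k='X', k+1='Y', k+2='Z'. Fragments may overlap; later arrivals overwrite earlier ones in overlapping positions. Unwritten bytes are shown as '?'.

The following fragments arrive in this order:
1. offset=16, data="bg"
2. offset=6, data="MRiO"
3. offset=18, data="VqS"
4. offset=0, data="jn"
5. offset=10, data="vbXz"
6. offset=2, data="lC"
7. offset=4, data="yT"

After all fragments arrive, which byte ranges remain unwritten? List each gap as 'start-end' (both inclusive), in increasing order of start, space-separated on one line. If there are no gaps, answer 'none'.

Fragment 1: offset=16 len=2
Fragment 2: offset=6 len=4
Fragment 3: offset=18 len=3
Fragment 4: offset=0 len=2
Fragment 5: offset=10 len=4
Fragment 6: offset=2 len=2
Fragment 7: offset=4 len=2
Gaps: 14-15

Answer: 14-15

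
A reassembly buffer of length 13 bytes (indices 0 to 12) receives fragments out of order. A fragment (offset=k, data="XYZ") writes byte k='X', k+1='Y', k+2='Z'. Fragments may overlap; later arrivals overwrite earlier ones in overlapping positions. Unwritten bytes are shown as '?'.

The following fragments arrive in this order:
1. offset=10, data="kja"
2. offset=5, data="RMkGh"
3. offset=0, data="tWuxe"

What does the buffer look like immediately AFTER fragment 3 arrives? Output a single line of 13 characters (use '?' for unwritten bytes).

Fragment 1: offset=10 data="kja" -> buffer=??????????kja
Fragment 2: offset=5 data="RMkGh" -> buffer=?????RMkGhkja
Fragment 3: offset=0 data="tWuxe" -> buffer=tWuxeRMkGhkja

Answer: tWuxeRMkGhkja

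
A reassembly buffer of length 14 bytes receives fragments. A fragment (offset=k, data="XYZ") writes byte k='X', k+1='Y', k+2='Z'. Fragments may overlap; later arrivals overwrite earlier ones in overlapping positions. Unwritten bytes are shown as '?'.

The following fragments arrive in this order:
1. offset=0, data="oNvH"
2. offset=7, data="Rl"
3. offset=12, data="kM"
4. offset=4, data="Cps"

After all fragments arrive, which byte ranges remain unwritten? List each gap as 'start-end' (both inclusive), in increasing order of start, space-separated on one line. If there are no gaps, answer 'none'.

Fragment 1: offset=0 len=4
Fragment 2: offset=7 len=2
Fragment 3: offset=12 len=2
Fragment 4: offset=4 len=3
Gaps: 9-11

Answer: 9-11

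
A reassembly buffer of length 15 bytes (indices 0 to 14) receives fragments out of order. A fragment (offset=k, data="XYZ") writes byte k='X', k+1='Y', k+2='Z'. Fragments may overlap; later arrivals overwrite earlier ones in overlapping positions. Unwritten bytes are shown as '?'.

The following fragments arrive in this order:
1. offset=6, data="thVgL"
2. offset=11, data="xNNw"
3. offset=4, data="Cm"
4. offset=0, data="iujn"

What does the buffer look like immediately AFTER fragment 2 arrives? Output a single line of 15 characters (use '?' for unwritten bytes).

Fragment 1: offset=6 data="thVgL" -> buffer=??????thVgL????
Fragment 2: offset=11 data="xNNw" -> buffer=??????thVgLxNNw

Answer: ??????thVgLxNNw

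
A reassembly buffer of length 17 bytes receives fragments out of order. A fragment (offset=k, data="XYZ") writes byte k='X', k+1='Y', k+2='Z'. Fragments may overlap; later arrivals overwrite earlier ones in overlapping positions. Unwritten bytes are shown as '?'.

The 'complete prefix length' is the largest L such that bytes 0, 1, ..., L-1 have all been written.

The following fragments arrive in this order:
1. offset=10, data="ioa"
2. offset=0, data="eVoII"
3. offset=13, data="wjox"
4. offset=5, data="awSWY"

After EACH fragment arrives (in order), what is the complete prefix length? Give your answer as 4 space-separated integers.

Fragment 1: offset=10 data="ioa" -> buffer=??????????ioa???? -> prefix_len=0
Fragment 2: offset=0 data="eVoII" -> buffer=eVoII?????ioa???? -> prefix_len=5
Fragment 3: offset=13 data="wjox" -> buffer=eVoII?????ioawjox -> prefix_len=5
Fragment 4: offset=5 data="awSWY" -> buffer=eVoIIawSWYioawjox -> prefix_len=17

Answer: 0 5 5 17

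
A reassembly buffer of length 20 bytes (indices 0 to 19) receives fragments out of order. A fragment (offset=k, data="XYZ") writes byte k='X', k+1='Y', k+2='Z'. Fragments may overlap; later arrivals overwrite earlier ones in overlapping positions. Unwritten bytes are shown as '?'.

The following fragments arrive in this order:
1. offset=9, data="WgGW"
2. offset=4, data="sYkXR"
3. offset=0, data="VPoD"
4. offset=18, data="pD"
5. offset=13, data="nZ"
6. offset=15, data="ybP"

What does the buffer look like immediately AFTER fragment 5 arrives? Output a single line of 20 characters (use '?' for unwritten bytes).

Fragment 1: offset=9 data="WgGW" -> buffer=?????????WgGW???????
Fragment 2: offset=4 data="sYkXR" -> buffer=????sYkXRWgGW???????
Fragment 3: offset=0 data="VPoD" -> buffer=VPoDsYkXRWgGW???????
Fragment 4: offset=18 data="pD" -> buffer=VPoDsYkXRWgGW?????pD
Fragment 5: offset=13 data="nZ" -> buffer=VPoDsYkXRWgGWnZ???pD

Answer: VPoDsYkXRWgGWnZ???pD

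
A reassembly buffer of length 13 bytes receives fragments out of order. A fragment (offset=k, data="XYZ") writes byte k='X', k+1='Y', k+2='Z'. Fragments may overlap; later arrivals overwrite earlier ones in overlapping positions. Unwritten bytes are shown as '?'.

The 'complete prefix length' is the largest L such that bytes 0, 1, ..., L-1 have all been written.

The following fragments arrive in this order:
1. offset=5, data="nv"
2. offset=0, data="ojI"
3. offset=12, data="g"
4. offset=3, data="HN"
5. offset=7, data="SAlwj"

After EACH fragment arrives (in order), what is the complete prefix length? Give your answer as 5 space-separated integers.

Fragment 1: offset=5 data="nv" -> buffer=?????nv?????? -> prefix_len=0
Fragment 2: offset=0 data="ojI" -> buffer=ojI??nv?????? -> prefix_len=3
Fragment 3: offset=12 data="g" -> buffer=ojI??nv?????g -> prefix_len=3
Fragment 4: offset=3 data="HN" -> buffer=ojIHNnv?????g -> prefix_len=7
Fragment 5: offset=7 data="SAlwj" -> buffer=ojIHNnvSAlwjg -> prefix_len=13

Answer: 0 3 3 7 13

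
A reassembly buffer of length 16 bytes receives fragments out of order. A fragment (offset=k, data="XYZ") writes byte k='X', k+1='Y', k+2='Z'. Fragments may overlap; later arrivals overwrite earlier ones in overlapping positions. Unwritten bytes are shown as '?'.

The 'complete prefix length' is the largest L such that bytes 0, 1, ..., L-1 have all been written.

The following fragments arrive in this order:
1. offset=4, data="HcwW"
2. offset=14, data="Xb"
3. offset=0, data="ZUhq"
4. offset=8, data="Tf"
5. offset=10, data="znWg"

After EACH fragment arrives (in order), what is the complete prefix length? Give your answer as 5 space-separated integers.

Answer: 0 0 8 10 16

Derivation:
Fragment 1: offset=4 data="HcwW" -> buffer=????HcwW???????? -> prefix_len=0
Fragment 2: offset=14 data="Xb" -> buffer=????HcwW??????Xb -> prefix_len=0
Fragment 3: offset=0 data="ZUhq" -> buffer=ZUhqHcwW??????Xb -> prefix_len=8
Fragment 4: offset=8 data="Tf" -> buffer=ZUhqHcwWTf????Xb -> prefix_len=10
Fragment 5: offset=10 data="znWg" -> buffer=ZUhqHcwWTfznWgXb -> prefix_len=16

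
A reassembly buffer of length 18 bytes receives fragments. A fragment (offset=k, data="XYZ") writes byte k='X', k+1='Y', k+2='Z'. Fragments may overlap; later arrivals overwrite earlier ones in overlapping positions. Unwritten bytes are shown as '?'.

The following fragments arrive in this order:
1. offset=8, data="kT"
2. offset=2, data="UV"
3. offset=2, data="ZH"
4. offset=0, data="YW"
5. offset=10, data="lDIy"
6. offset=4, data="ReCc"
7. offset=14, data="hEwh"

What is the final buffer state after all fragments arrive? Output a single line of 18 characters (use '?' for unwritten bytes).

Fragment 1: offset=8 data="kT" -> buffer=????????kT????????
Fragment 2: offset=2 data="UV" -> buffer=??UV????kT????????
Fragment 3: offset=2 data="ZH" -> buffer=??ZH????kT????????
Fragment 4: offset=0 data="YW" -> buffer=YWZH????kT????????
Fragment 5: offset=10 data="lDIy" -> buffer=YWZH????kTlDIy????
Fragment 6: offset=4 data="ReCc" -> buffer=YWZHReCckTlDIy????
Fragment 7: offset=14 data="hEwh" -> buffer=YWZHReCckTlDIyhEwh

Answer: YWZHReCckTlDIyhEwh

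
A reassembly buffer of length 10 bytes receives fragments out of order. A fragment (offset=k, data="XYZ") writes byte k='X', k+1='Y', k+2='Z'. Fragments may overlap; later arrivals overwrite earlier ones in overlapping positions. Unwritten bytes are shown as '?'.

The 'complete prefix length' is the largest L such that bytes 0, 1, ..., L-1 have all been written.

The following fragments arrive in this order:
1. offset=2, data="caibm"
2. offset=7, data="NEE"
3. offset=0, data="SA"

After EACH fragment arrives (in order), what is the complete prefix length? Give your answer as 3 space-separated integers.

Answer: 0 0 10

Derivation:
Fragment 1: offset=2 data="caibm" -> buffer=??caibm??? -> prefix_len=0
Fragment 2: offset=7 data="NEE" -> buffer=??caibmNEE -> prefix_len=0
Fragment 3: offset=0 data="SA" -> buffer=SAcaibmNEE -> prefix_len=10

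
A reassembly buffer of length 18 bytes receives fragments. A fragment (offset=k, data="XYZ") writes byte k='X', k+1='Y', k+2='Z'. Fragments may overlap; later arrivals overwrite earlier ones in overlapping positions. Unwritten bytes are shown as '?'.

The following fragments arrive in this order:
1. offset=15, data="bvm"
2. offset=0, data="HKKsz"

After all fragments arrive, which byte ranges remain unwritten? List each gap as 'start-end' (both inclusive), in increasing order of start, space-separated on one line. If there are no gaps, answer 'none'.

Answer: 5-14

Derivation:
Fragment 1: offset=15 len=3
Fragment 2: offset=0 len=5
Gaps: 5-14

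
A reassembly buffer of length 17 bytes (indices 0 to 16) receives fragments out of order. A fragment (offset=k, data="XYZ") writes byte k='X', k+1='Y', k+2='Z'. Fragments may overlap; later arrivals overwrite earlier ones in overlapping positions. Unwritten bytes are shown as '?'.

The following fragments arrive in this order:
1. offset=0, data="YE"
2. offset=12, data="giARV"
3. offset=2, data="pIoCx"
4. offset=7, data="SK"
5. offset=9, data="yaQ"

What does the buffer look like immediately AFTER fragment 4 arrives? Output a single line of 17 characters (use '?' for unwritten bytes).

Answer: YEpIoCxSK???giARV

Derivation:
Fragment 1: offset=0 data="YE" -> buffer=YE???????????????
Fragment 2: offset=12 data="giARV" -> buffer=YE??????????giARV
Fragment 3: offset=2 data="pIoCx" -> buffer=YEpIoCx?????giARV
Fragment 4: offset=7 data="SK" -> buffer=YEpIoCxSK???giARV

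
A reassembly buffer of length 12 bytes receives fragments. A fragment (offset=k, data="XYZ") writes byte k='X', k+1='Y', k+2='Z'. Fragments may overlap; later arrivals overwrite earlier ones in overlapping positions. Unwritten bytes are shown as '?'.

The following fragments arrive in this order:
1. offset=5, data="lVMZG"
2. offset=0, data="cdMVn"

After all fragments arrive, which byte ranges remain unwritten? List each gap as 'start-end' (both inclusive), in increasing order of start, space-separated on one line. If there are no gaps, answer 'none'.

Fragment 1: offset=5 len=5
Fragment 2: offset=0 len=5
Gaps: 10-11

Answer: 10-11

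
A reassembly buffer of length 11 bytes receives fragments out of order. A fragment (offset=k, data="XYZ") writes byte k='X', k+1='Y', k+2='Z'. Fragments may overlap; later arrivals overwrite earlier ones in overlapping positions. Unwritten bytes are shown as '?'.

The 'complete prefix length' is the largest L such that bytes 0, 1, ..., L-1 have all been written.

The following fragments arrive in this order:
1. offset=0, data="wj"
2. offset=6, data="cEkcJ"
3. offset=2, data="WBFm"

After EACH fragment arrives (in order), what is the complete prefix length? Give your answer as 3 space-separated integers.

Fragment 1: offset=0 data="wj" -> buffer=wj????????? -> prefix_len=2
Fragment 2: offset=6 data="cEkcJ" -> buffer=wj????cEkcJ -> prefix_len=2
Fragment 3: offset=2 data="WBFm" -> buffer=wjWBFmcEkcJ -> prefix_len=11

Answer: 2 2 11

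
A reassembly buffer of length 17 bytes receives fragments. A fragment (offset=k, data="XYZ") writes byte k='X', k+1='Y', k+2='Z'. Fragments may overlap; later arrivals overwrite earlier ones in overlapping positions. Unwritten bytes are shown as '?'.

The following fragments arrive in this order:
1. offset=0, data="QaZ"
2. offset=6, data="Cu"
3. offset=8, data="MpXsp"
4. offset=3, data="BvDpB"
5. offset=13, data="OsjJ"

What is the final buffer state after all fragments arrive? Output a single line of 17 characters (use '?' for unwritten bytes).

Fragment 1: offset=0 data="QaZ" -> buffer=QaZ??????????????
Fragment 2: offset=6 data="Cu" -> buffer=QaZ???Cu?????????
Fragment 3: offset=8 data="MpXsp" -> buffer=QaZ???CuMpXsp????
Fragment 4: offset=3 data="BvDpB" -> buffer=QaZBvDpBMpXsp????
Fragment 5: offset=13 data="OsjJ" -> buffer=QaZBvDpBMpXspOsjJ

Answer: QaZBvDpBMpXspOsjJ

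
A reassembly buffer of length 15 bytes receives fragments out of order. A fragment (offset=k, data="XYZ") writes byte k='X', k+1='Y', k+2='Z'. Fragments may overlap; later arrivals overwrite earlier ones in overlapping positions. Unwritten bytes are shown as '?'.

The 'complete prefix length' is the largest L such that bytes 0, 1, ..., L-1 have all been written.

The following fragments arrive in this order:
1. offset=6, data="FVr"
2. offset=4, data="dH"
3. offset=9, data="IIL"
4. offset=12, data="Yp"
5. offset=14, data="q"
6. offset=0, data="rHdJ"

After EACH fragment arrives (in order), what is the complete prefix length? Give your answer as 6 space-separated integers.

Fragment 1: offset=6 data="FVr" -> buffer=??????FVr?????? -> prefix_len=0
Fragment 2: offset=4 data="dH" -> buffer=????dHFVr?????? -> prefix_len=0
Fragment 3: offset=9 data="IIL" -> buffer=????dHFVrIIL??? -> prefix_len=0
Fragment 4: offset=12 data="Yp" -> buffer=????dHFVrIILYp? -> prefix_len=0
Fragment 5: offset=14 data="q" -> buffer=????dHFVrIILYpq -> prefix_len=0
Fragment 6: offset=0 data="rHdJ" -> buffer=rHdJdHFVrIILYpq -> prefix_len=15

Answer: 0 0 0 0 0 15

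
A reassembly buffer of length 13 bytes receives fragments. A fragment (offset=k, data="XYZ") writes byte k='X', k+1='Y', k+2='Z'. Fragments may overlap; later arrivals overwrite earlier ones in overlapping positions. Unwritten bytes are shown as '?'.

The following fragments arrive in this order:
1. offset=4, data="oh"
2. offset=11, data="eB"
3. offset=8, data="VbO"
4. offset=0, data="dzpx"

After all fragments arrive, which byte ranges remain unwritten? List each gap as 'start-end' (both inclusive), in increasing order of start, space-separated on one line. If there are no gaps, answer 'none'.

Fragment 1: offset=4 len=2
Fragment 2: offset=11 len=2
Fragment 3: offset=8 len=3
Fragment 4: offset=0 len=4
Gaps: 6-7

Answer: 6-7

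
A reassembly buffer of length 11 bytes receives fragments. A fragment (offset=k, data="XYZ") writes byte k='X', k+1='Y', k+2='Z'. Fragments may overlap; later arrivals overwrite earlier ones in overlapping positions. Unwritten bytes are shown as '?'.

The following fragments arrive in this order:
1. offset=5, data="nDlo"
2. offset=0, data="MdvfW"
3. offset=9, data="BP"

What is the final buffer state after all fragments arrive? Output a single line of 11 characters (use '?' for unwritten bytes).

Fragment 1: offset=5 data="nDlo" -> buffer=?????nDlo??
Fragment 2: offset=0 data="MdvfW" -> buffer=MdvfWnDlo??
Fragment 3: offset=9 data="BP" -> buffer=MdvfWnDloBP

Answer: MdvfWnDloBP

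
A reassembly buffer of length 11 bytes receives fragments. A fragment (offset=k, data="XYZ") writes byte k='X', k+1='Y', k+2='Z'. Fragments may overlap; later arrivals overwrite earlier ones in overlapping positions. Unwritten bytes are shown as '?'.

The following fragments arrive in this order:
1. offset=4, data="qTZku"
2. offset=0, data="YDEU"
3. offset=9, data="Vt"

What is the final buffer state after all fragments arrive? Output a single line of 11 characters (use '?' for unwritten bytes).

Fragment 1: offset=4 data="qTZku" -> buffer=????qTZku??
Fragment 2: offset=0 data="YDEU" -> buffer=YDEUqTZku??
Fragment 3: offset=9 data="Vt" -> buffer=YDEUqTZkuVt

Answer: YDEUqTZkuVt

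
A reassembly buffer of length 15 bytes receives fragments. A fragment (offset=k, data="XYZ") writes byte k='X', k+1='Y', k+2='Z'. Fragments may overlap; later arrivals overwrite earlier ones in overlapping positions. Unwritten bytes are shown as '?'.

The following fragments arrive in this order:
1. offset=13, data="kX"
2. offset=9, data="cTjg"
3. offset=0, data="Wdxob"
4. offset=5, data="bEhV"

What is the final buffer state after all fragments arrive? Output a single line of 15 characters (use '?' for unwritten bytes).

Fragment 1: offset=13 data="kX" -> buffer=?????????????kX
Fragment 2: offset=9 data="cTjg" -> buffer=?????????cTjgkX
Fragment 3: offset=0 data="Wdxob" -> buffer=Wdxob????cTjgkX
Fragment 4: offset=5 data="bEhV" -> buffer=WdxobbEhVcTjgkX

Answer: WdxobbEhVcTjgkX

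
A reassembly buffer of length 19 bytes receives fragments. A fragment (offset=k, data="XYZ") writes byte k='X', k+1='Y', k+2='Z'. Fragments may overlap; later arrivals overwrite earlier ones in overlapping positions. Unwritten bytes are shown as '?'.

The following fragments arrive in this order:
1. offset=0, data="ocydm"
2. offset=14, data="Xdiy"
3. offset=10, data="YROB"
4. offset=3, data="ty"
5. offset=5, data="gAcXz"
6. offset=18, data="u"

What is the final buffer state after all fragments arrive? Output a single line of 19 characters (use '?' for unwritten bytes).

Answer: ocytygAcXzYROBXdiyu

Derivation:
Fragment 1: offset=0 data="ocydm" -> buffer=ocydm??????????????
Fragment 2: offset=14 data="Xdiy" -> buffer=ocydm?????????Xdiy?
Fragment 3: offset=10 data="YROB" -> buffer=ocydm?????YROBXdiy?
Fragment 4: offset=3 data="ty" -> buffer=ocyty?????YROBXdiy?
Fragment 5: offset=5 data="gAcXz" -> buffer=ocytygAcXzYROBXdiy?
Fragment 6: offset=18 data="u" -> buffer=ocytygAcXzYROBXdiyu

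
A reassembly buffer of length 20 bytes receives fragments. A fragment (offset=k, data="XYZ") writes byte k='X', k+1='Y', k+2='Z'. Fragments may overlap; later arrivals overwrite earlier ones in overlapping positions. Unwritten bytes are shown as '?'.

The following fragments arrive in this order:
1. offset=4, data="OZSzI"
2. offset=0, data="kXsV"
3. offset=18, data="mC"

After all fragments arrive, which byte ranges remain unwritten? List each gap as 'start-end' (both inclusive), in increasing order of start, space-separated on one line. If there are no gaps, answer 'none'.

Answer: 9-17

Derivation:
Fragment 1: offset=4 len=5
Fragment 2: offset=0 len=4
Fragment 3: offset=18 len=2
Gaps: 9-17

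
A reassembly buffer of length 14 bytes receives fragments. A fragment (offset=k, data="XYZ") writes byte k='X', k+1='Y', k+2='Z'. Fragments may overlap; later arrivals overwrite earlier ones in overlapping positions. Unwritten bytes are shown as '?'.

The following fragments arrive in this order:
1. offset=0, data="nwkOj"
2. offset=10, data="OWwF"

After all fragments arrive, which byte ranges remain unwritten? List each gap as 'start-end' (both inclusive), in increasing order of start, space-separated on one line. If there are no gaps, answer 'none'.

Answer: 5-9

Derivation:
Fragment 1: offset=0 len=5
Fragment 2: offset=10 len=4
Gaps: 5-9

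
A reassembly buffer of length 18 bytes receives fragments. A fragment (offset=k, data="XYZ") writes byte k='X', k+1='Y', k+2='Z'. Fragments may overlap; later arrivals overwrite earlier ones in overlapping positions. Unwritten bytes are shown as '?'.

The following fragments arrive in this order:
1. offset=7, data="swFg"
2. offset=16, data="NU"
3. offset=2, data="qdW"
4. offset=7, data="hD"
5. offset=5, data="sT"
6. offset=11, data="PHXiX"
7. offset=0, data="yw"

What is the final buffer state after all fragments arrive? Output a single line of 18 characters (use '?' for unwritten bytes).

Answer: ywqdWsThDFgPHXiXNU

Derivation:
Fragment 1: offset=7 data="swFg" -> buffer=???????swFg???????
Fragment 2: offset=16 data="NU" -> buffer=???????swFg?????NU
Fragment 3: offset=2 data="qdW" -> buffer=??qdW??swFg?????NU
Fragment 4: offset=7 data="hD" -> buffer=??qdW??hDFg?????NU
Fragment 5: offset=5 data="sT" -> buffer=??qdWsThDFg?????NU
Fragment 6: offset=11 data="PHXiX" -> buffer=??qdWsThDFgPHXiXNU
Fragment 7: offset=0 data="yw" -> buffer=ywqdWsThDFgPHXiXNU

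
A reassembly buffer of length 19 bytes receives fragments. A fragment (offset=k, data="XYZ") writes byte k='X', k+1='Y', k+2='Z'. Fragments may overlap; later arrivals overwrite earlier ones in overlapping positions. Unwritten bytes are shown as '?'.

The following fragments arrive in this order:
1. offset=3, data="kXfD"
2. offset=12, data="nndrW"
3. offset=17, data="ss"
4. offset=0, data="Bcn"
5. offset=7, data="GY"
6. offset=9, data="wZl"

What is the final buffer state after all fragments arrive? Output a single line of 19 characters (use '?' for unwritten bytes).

Answer: BcnkXfDGYwZlnndrWss

Derivation:
Fragment 1: offset=3 data="kXfD" -> buffer=???kXfD????????????
Fragment 2: offset=12 data="nndrW" -> buffer=???kXfD?????nndrW??
Fragment 3: offset=17 data="ss" -> buffer=???kXfD?????nndrWss
Fragment 4: offset=0 data="Bcn" -> buffer=BcnkXfD?????nndrWss
Fragment 5: offset=7 data="GY" -> buffer=BcnkXfDGY???nndrWss
Fragment 6: offset=9 data="wZl" -> buffer=BcnkXfDGYwZlnndrWss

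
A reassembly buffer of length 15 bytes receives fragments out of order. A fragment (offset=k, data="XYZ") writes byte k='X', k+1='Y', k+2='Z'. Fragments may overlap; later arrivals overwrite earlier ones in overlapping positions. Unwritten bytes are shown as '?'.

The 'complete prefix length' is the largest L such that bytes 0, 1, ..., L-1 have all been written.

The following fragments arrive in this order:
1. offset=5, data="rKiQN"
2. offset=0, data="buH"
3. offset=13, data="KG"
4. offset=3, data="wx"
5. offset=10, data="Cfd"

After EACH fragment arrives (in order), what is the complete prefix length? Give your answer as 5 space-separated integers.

Fragment 1: offset=5 data="rKiQN" -> buffer=?????rKiQN????? -> prefix_len=0
Fragment 2: offset=0 data="buH" -> buffer=buH??rKiQN????? -> prefix_len=3
Fragment 3: offset=13 data="KG" -> buffer=buH??rKiQN???KG -> prefix_len=3
Fragment 4: offset=3 data="wx" -> buffer=buHwxrKiQN???KG -> prefix_len=10
Fragment 5: offset=10 data="Cfd" -> buffer=buHwxrKiQNCfdKG -> prefix_len=15

Answer: 0 3 3 10 15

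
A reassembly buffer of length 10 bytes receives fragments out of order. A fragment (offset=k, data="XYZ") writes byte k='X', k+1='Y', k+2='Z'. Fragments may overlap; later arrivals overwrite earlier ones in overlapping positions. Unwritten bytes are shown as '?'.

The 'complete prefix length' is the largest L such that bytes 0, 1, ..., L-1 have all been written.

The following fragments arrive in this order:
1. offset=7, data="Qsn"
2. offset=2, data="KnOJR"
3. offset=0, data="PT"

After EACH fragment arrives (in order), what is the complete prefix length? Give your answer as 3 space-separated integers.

Answer: 0 0 10

Derivation:
Fragment 1: offset=7 data="Qsn" -> buffer=???????Qsn -> prefix_len=0
Fragment 2: offset=2 data="KnOJR" -> buffer=??KnOJRQsn -> prefix_len=0
Fragment 3: offset=0 data="PT" -> buffer=PTKnOJRQsn -> prefix_len=10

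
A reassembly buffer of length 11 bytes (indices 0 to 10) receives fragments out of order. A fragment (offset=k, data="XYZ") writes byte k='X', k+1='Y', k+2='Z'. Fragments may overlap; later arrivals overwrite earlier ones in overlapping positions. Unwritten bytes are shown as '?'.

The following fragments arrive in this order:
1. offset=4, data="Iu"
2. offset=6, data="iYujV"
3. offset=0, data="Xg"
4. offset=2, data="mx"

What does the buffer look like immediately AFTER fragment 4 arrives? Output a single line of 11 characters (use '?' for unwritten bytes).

Answer: XgmxIuiYujV

Derivation:
Fragment 1: offset=4 data="Iu" -> buffer=????Iu?????
Fragment 2: offset=6 data="iYujV" -> buffer=????IuiYujV
Fragment 3: offset=0 data="Xg" -> buffer=Xg??IuiYujV
Fragment 4: offset=2 data="mx" -> buffer=XgmxIuiYujV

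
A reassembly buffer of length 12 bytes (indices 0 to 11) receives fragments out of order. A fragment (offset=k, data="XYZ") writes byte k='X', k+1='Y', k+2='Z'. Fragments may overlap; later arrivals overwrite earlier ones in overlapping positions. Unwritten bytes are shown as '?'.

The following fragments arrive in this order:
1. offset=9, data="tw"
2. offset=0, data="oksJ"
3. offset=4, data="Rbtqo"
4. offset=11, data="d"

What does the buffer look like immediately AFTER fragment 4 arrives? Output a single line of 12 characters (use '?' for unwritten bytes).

Fragment 1: offset=9 data="tw" -> buffer=?????????tw?
Fragment 2: offset=0 data="oksJ" -> buffer=oksJ?????tw?
Fragment 3: offset=4 data="Rbtqo" -> buffer=oksJRbtqotw?
Fragment 4: offset=11 data="d" -> buffer=oksJRbtqotwd

Answer: oksJRbtqotwd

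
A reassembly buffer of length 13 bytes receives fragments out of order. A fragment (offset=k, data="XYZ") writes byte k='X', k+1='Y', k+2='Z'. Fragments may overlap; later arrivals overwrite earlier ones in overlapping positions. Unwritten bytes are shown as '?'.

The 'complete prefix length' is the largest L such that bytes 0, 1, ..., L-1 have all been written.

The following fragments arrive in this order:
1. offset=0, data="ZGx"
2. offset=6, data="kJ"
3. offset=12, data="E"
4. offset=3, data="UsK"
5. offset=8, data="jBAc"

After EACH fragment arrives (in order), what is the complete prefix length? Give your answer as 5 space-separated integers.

Answer: 3 3 3 8 13

Derivation:
Fragment 1: offset=0 data="ZGx" -> buffer=ZGx?????????? -> prefix_len=3
Fragment 2: offset=6 data="kJ" -> buffer=ZGx???kJ????? -> prefix_len=3
Fragment 3: offset=12 data="E" -> buffer=ZGx???kJ????E -> prefix_len=3
Fragment 4: offset=3 data="UsK" -> buffer=ZGxUsKkJ????E -> prefix_len=8
Fragment 5: offset=8 data="jBAc" -> buffer=ZGxUsKkJjBAcE -> prefix_len=13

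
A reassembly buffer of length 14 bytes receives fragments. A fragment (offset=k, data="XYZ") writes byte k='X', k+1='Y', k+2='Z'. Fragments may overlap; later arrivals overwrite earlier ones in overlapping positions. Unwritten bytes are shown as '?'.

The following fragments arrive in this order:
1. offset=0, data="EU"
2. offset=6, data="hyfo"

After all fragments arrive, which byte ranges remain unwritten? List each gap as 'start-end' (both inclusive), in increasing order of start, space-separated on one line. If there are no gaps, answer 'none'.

Fragment 1: offset=0 len=2
Fragment 2: offset=6 len=4
Gaps: 2-5 10-13

Answer: 2-5 10-13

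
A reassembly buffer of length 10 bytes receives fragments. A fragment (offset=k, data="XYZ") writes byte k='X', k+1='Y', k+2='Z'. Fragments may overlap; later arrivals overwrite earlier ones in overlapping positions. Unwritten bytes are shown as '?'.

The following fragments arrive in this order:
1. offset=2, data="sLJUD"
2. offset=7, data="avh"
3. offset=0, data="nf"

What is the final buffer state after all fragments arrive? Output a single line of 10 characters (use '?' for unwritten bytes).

Answer: nfsLJUDavh

Derivation:
Fragment 1: offset=2 data="sLJUD" -> buffer=??sLJUD???
Fragment 2: offset=7 data="avh" -> buffer=??sLJUDavh
Fragment 3: offset=0 data="nf" -> buffer=nfsLJUDavh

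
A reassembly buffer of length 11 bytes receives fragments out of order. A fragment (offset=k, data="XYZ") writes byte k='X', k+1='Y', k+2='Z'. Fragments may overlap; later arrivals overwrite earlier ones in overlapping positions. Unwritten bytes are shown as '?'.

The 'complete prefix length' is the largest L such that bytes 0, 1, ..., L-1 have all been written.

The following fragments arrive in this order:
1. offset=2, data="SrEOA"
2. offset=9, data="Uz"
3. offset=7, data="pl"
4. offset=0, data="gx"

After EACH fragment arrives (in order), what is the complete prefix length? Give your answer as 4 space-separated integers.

Fragment 1: offset=2 data="SrEOA" -> buffer=??SrEOA???? -> prefix_len=0
Fragment 2: offset=9 data="Uz" -> buffer=??SrEOA??Uz -> prefix_len=0
Fragment 3: offset=7 data="pl" -> buffer=??SrEOAplUz -> prefix_len=0
Fragment 4: offset=0 data="gx" -> buffer=gxSrEOAplUz -> prefix_len=11

Answer: 0 0 0 11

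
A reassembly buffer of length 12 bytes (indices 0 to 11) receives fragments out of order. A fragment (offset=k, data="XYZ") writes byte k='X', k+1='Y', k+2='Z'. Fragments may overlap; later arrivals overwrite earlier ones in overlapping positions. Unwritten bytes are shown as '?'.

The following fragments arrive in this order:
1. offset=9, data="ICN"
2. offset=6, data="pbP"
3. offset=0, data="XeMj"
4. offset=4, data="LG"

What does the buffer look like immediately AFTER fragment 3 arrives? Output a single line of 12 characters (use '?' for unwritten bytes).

Answer: XeMj??pbPICN

Derivation:
Fragment 1: offset=9 data="ICN" -> buffer=?????????ICN
Fragment 2: offset=6 data="pbP" -> buffer=??????pbPICN
Fragment 3: offset=0 data="XeMj" -> buffer=XeMj??pbPICN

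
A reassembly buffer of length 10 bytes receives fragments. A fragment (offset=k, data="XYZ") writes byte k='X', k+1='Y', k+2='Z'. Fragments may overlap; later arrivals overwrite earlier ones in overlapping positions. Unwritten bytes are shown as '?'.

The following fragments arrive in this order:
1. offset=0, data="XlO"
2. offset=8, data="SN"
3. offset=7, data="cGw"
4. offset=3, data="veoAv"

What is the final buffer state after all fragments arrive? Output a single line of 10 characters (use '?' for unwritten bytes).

Answer: XlOveoAvGw

Derivation:
Fragment 1: offset=0 data="XlO" -> buffer=XlO???????
Fragment 2: offset=8 data="SN" -> buffer=XlO?????SN
Fragment 3: offset=7 data="cGw" -> buffer=XlO????cGw
Fragment 4: offset=3 data="veoAv" -> buffer=XlOveoAvGw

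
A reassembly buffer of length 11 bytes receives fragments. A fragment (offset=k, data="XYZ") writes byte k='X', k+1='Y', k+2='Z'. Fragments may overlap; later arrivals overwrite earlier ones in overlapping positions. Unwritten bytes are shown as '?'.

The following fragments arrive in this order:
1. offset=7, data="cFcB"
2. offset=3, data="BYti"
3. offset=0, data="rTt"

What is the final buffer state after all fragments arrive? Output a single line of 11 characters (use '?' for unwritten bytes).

Fragment 1: offset=7 data="cFcB" -> buffer=???????cFcB
Fragment 2: offset=3 data="BYti" -> buffer=???BYticFcB
Fragment 3: offset=0 data="rTt" -> buffer=rTtBYticFcB

Answer: rTtBYticFcB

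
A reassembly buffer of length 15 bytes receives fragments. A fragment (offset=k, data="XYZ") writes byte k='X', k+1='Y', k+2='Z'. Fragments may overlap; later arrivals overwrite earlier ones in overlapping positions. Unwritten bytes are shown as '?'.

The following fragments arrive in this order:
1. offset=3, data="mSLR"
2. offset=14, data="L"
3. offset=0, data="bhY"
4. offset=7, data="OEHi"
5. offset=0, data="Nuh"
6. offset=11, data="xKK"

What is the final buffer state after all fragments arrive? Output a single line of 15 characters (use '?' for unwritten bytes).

Fragment 1: offset=3 data="mSLR" -> buffer=???mSLR????????
Fragment 2: offset=14 data="L" -> buffer=???mSLR???????L
Fragment 3: offset=0 data="bhY" -> buffer=bhYmSLR???????L
Fragment 4: offset=7 data="OEHi" -> buffer=bhYmSLROEHi???L
Fragment 5: offset=0 data="Nuh" -> buffer=NuhmSLROEHi???L
Fragment 6: offset=11 data="xKK" -> buffer=NuhmSLROEHixKKL

Answer: NuhmSLROEHixKKL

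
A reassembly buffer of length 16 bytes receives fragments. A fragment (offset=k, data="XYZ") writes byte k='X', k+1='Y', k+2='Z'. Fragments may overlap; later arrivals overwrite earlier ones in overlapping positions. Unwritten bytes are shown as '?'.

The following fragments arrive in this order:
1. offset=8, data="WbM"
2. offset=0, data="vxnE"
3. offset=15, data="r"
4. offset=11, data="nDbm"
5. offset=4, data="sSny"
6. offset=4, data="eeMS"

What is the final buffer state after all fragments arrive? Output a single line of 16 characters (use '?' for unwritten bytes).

Fragment 1: offset=8 data="WbM" -> buffer=????????WbM?????
Fragment 2: offset=0 data="vxnE" -> buffer=vxnE????WbM?????
Fragment 3: offset=15 data="r" -> buffer=vxnE????WbM????r
Fragment 4: offset=11 data="nDbm" -> buffer=vxnE????WbMnDbmr
Fragment 5: offset=4 data="sSny" -> buffer=vxnEsSnyWbMnDbmr
Fragment 6: offset=4 data="eeMS" -> buffer=vxnEeeMSWbMnDbmr

Answer: vxnEeeMSWbMnDbmr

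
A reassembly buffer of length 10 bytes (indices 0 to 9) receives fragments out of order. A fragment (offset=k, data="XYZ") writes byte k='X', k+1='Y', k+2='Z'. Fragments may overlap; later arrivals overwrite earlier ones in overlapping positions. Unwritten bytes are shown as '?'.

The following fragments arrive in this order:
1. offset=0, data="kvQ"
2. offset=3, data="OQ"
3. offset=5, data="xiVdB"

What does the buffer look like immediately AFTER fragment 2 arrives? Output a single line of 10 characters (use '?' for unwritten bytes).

Answer: kvQOQ?????

Derivation:
Fragment 1: offset=0 data="kvQ" -> buffer=kvQ???????
Fragment 2: offset=3 data="OQ" -> buffer=kvQOQ?????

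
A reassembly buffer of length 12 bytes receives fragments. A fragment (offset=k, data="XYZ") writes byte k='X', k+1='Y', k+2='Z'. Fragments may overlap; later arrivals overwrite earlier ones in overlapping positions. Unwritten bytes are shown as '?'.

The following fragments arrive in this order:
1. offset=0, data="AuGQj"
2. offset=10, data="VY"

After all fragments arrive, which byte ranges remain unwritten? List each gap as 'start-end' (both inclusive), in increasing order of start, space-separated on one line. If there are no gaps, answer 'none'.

Fragment 1: offset=0 len=5
Fragment 2: offset=10 len=2
Gaps: 5-9

Answer: 5-9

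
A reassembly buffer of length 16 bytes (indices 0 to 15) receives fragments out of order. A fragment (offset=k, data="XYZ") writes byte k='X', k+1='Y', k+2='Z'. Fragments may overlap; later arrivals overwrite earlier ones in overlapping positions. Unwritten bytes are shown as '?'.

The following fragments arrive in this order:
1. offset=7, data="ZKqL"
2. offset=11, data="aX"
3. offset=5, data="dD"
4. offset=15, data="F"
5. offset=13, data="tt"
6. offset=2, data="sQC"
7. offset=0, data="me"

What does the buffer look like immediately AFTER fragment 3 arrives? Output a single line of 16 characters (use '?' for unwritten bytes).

Answer: ?????dDZKqLaX???

Derivation:
Fragment 1: offset=7 data="ZKqL" -> buffer=???????ZKqL?????
Fragment 2: offset=11 data="aX" -> buffer=???????ZKqLaX???
Fragment 3: offset=5 data="dD" -> buffer=?????dDZKqLaX???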